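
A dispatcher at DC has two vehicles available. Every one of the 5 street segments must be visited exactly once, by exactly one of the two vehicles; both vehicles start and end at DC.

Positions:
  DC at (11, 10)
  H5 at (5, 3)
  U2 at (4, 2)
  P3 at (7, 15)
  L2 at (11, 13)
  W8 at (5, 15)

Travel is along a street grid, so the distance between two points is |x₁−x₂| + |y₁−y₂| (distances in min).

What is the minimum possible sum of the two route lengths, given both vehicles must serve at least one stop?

46 min — the smallest possible combined total.

Check every non-empty split of the stops between the two vehicles; for each half take its own optimal tour:
  {H5} + {U2, P3, L2, W8}: 26 + 40 = 66
  {U2} + {H5, P3, L2, W8}: 30 + 36 = 66
  {H5, U2} + {P3, L2, W8}: 30 + 22 = 52
  {P3} + {H5, U2, L2, W8}: 18 + 40 = 58
  {H5, P3} + {U2, L2, W8}: 36 + 40 = 76
  {U2, P3} + {H5, L2, W8}: 40 + 36 = 76
  … (15 splits in total)
  {L2} + {H5, U2, P3, W8}: 6 + 40 = 46  ← best
Best: vehicle 1 DC → L2 → DC = 6; vehicle 2 DC → H5 → U2 → W8 → P3 → DC = 40; combined 46.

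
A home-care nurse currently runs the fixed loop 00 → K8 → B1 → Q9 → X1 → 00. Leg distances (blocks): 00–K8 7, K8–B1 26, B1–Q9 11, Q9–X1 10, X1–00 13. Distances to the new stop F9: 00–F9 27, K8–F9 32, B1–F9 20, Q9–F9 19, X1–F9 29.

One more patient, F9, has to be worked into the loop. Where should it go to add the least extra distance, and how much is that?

Adding 26 blocks by placing F9 on the K8–B1 leg.

Insertion cost between consecutive stops i–j is d(i,F9) + d(F9,j) − d(i,j):
  between 00 and K8: 27 + 32 − 7 = 52
  between K8 and B1: 32 + 20 − 26 = 26
  between B1 and Q9: 20 + 19 − 11 = 28
  between Q9 and X1: 19 + 29 − 10 = 38
  between X1 and 00: 29 + 27 − 13 = 43
Cheapest insertion is between K8 and B1, adding 26.
New total = 67 + 26 = 93.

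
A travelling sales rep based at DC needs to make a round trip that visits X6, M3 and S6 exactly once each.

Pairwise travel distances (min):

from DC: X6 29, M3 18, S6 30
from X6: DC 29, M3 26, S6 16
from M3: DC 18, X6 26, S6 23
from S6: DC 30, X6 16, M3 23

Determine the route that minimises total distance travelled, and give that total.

86 min — the shortest possible round trip.

DC - X6 - M3 - S6 - DC: 29+26+23+30 = 108
DC - X6 - S6 - M3 - DC: 29+16+23+18 = 86
DC - M3 - X6 - S6 - DC: 18+26+16+30 = 90
The minimum is 86.
One optimal route: DC → X6 → S6 → M3 → DC (or its reverse).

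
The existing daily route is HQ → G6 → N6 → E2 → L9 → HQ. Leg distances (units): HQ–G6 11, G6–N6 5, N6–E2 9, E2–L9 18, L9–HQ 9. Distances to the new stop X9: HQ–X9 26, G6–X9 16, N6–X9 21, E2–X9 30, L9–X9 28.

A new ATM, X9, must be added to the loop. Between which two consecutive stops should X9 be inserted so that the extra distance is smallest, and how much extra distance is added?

+31 — insert X9 between HQ and G6.

Insertion cost between consecutive stops i–j is d(i,X9) + d(X9,j) − d(i,j):
  between HQ and G6: 26 + 16 − 11 = 31
  between G6 and N6: 16 + 21 − 5 = 32
  between N6 and E2: 21 + 30 − 9 = 42
  between E2 and L9: 30 + 28 − 18 = 40
  between L9 and HQ: 28 + 26 − 9 = 45
Cheapest insertion is between HQ and G6, adding 31.
New total = 52 + 31 = 83.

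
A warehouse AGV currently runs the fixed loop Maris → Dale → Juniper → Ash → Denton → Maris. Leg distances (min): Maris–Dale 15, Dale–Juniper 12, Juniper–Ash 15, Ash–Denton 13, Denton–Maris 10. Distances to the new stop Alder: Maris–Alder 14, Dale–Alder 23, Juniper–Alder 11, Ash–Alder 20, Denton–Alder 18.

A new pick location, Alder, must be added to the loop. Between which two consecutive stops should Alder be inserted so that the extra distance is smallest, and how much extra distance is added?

Insertion cost between consecutive stops i–j is d(i,Alder) + d(Alder,j) − d(i,j):
  between Maris and Dale: 14 + 23 − 15 = 22
  between Dale and Juniper: 23 + 11 − 12 = 22
  between Juniper and Ash: 11 + 20 − 15 = 16
  between Ash and Denton: 20 + 18 − 13 = 25
  between Denton and Maris: 18 + 14 − 10 = 22
Cheapest insertion is between Juniper and Ash, adding 16.
New total = 65 + 16 = 81.

Minimum extra distance: 16 min, inserting Alder between Juniper and Ash.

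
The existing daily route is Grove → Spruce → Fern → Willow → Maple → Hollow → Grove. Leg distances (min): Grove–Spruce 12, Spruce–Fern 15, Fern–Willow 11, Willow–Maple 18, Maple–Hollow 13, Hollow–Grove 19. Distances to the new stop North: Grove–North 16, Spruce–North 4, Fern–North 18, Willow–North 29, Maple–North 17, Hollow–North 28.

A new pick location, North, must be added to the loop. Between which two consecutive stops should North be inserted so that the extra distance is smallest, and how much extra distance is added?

Insertion cost between consecutive stops i–j is d(i,North) + d(North,j) − d(i,j):
  between Grove and Spruce: 16 + 4 − 12 = 8
  between Spruce and Fern: 4 + 18 − 15 = 7
  between Fern and Willow: 18 + 29 − 11 = 36
  between Willow and Maple: 29 + 17 − 18 = 28
  between Maple and Hollow: 17 + 28 − 13 = 32
  between Hollow and Grove: 28 + 16 − 19 = 25
Cheapest insertion is between Spruce and Fern, adding 7.
New total = 88 + 7 = 95.

+7 min — insert North between Spruce and Fern.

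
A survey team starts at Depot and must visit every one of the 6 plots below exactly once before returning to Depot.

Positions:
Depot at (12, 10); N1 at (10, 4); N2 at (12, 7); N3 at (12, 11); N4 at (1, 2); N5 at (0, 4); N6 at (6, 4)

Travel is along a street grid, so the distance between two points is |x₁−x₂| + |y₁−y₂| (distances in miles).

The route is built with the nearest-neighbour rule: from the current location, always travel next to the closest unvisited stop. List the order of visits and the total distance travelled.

Depot → [N3:1 / N2:3 / N1:8 / N6:12 / N5:18 / N4:19] → N3 (1)
N3 → [N2:4 / N1:9 / N6:13 / N5:19 / N4:20] → N2 (4)
N2 → [N1:5 / N6:9 / N5:15 / N4:16] → N1 (5)
N1 → [N6:4 / N5:10 / N4:11] → N6 (4)
N6 → [N5:6 / N4:7] → N5 (6)
N5 → [N4:3] → N4 (3)
Return N4→Depot: 19.
Total = 1 + 4 + 5 + 4 + 6 + 3 + 19 = 42.

Nearest-neighbour total = 42 miles; route Depot → N3 → N2 → N1 → N6 → N5 → N4 → Depot.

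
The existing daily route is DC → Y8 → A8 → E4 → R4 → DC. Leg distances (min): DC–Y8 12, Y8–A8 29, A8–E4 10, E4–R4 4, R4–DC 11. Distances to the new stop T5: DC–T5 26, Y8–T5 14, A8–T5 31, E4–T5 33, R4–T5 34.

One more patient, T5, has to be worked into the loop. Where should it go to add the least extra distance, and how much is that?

Insertion cost between consecutive stops i–j is d(i,T5) + d(T5,j) − d(i,j):
  between DC and Y8: 26 + 14 − 12 = 28
  between Y8 and A8: 14 + 31 − 29 = 16
  between A8 and E4: 31 + 33 − 10 = 54
  between E4 and R4: 33 + 34 − 4 = 63
  between R4 and DC: 34 + 26 − 11 = 49
Cheapest insertion is between Y8 and A8, adding 16.
New total = 66 + 16 = 82.

Adding 16 min by placing T5 on the Y8–A8 leg.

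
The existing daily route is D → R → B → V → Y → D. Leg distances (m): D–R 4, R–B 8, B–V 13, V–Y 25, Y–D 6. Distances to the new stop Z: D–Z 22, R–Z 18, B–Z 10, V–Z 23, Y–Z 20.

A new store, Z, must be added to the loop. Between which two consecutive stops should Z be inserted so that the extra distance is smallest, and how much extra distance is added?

Adding 18 m by placing Z on the V–Y leg.

Insertion cost between consecutive stops i–j is d(i,Z) + d(Z,j) − d(i,j):
  between D and R: 22 + 18 − 4 = 36
  between R and B: 18 + 10 − 8 = 20
  between B and V: 10 + 23 − 13 = 20
  between V and Y: 23 + 20 − 25 = 18
  between Y and D: 20 + 22 − 6 = 36
Cheapest insertion is between V and Y, adding 18.
New total = 56 + 18 = 74.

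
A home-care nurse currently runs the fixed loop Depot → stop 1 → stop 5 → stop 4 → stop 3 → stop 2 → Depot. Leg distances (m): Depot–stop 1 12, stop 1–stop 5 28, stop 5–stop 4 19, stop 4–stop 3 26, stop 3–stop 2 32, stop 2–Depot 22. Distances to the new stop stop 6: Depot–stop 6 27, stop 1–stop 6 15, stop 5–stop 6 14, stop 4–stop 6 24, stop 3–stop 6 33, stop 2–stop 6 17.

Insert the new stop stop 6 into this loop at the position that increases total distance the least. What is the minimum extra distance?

Insertion cost between consecutive stops i–j is d(i,stop 6) + d(stop 6,j) − d(i,j):
  between Depot and stop 1: 27 + 15 − 12 = 30
  between stop 1 and stop 5: 15 + 14 − 28 = 1
  between stop 5 and stop 4: 14 + 24 − 19 = 19
  between stop 4 and stop 3: 24 + 33 − 26 = 31
  between stop 3 and stop 2: 33 + 17 − 32 = 18
  between stop 2 and Depot: 17 + 27 − 22 = 22
Cheapest insertion is between stop 1 and stop 5, adding 1.
New total = 139 + 1 = 140.

Minimum extra distance: 1 m, inserting stop 6 between stop 1 and stop 5.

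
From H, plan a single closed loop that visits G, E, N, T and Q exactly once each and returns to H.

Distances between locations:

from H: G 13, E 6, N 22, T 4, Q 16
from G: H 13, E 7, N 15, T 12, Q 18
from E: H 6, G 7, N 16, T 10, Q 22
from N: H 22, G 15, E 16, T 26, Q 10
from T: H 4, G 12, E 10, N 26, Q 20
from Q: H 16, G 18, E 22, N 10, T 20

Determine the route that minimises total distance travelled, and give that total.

Shortest round trip = 62.

There are 60 distinct closed tours to check (reversals are equivalent).
H-G-E-N-T-Q-H: 13+7+16+26+20+16 = 98
H-G-E-N-Q-T-H: 13+7+16+10+20+4 = 70
H-G-E-T-N-Q-H: 13+7+10+26+10+16 = 82
H-G-E-T-Q-N-H: 13+7+10+20+10+22 = 82
H-G-E-Q-N-T-H: 13+7+22+10+26+4 = 82
H-G-E-Q-T-N-H: 13+7+22+20+26+22 = 110
H-G-N-E-T-Q-H: 13+15+16+10+20+16 = 90
H-G-N-E-Q-T-H: 13+15+16+22+20+4 = 90
H-G-N-T-E-Q-H: 13+15+26+10+22+16 = 102
H-G-N-T-Q-E-H: 13+15+26+20+22+6 = 102
H-G-N-Q-E-T-H: 13+15+10+22+10+4 = 74
H-G-N-Q-T-E-H: 13+15+10+20+10+6 = 74
H-G-T-E-N-Q-H: 13+12+10+16+10+16 = 77
H-G-T-E-Q-N-H: 13+12+10+22+10+22 = 89
… (46 more)
H-E-G-N-Q-T-H: 6+7+15+10+20+4 = 62  ← best
The minimum is 62.
One optimal route: H → E → G → N → Q → T → H (or its reverse).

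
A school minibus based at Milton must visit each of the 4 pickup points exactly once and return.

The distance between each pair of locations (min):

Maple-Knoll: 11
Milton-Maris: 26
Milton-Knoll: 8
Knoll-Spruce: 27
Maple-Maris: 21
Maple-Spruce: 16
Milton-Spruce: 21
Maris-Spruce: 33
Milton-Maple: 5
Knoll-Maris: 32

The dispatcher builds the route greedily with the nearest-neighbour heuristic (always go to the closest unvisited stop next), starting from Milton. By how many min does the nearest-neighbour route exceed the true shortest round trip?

8 min longer than the optimal tour.

Milton: Maple=5, Knoll=8, Spruce=21, Maris=26 ⇒ Maple
Maple: Knoll=11, Spruce=16, Maris=21 ⇒ Knoll
Knoll: Spruce=27, Maris=32 ⇒ Spruce
Spruce: Maris=33 ⇒ Maris
NN route Milton → Maple → Knoll → Spruce → Maris → Milton costs 102.
Optimal: Milton → Maple → Maris → Spruce → Knoll → Milton costs 94 (by enumerating all 12 distinct tours).
Excess = 102 − 94 = 8.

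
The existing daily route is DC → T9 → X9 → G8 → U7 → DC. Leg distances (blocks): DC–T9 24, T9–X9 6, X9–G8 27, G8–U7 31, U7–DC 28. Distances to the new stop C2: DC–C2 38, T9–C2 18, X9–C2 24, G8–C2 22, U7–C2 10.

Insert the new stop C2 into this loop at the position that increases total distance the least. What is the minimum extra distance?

Minimum extra distance: 1 blocks, inserting C2 between G8 and U7.

Insertion cost between consecutive stops i–j is d(i,C2) + d(C2,j) − d(i,j):
  between DC and T9: 38 + 18 − 24 = 32
  between T9 and X9: 18 + 24 − 6 = 36
  between X9 and G8: 24 + 22 − 27 = 19
  between G8 and U7: 22 + 10 − 31 = 1
  between U7 and DC: 10 + 38 − 28 = 20
Cheapest insertion is between G8 and U7, adding 1.
New total = 116 + 1 = 117.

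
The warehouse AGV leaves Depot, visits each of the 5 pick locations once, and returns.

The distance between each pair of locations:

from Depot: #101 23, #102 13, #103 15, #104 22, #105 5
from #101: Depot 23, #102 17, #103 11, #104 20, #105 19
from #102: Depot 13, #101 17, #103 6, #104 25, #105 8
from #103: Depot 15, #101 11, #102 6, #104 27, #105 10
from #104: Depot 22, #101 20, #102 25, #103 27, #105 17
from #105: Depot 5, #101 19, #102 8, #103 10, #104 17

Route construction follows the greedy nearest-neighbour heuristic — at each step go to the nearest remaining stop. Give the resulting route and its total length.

Depot → [#105:5 / #102:13 / #103:15 / #104:22 / #101:23] → #105 (5)
#105 → [#102:8 / #103:10 / #104:17 / #101:19] → #102 (8)
#102 → [#103:6 / #101:17 / #104:25] → #103 (6)
#103 → [#101:11 / #104:27] → #101 (11)
#101 → [#104:20] → #104 (20)
Return #104→Depot: 22.
Total = 5 + 8 + 6 + 11 + 20 + 22 = 72.

Nearest-neighbour total = 72; route Depot → #105 → #102 → #103 → #101 → #104 → Depot.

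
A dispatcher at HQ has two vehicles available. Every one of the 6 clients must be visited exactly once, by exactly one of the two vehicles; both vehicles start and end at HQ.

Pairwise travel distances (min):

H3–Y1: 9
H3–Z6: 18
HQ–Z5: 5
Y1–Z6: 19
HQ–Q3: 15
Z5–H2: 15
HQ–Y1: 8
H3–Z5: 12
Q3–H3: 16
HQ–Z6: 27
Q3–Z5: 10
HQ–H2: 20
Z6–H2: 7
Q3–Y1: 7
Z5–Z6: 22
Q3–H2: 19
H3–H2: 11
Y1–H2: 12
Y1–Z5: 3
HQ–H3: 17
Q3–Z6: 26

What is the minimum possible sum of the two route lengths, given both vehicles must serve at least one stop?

86 min — the smallest possible combined total.

There are 2^5 − 1 = 31 ways to divide the 6 stops into two non-empty groups. For each, the best each vehicle can do is its own shortest tour through its group:
  {Q3} + {H3, Y1, Z5, Z6, H2}: 30 + 62 = 92
  {H3} + {Q3, Y1, Z5, Z6, H2}: 34 + 68 = 102
  {Q3, H3} + {Y1, Z5, Z6, H2}: 48 + 54 = 102
  {Y1} + {Q3, H3, Z5, Z6, H2}: 16 + 76 = 92
  {Q3, Y1} + {H3, Z5, Z6, H2}: 30 + 62 = 92
  {H3, Y1} + {Q3, Z5, Z6, H2}: 34 + 68 = 102
  … (31 splits in total)
  {Z5} + {Q3, H3, Y1, Z6, H2}: 10 + 76 = 86  ← best
Best: vehicle 1 HQ → Z5 → HQ = 10; vehicle 2 HQ → Q3 → H3 → Z6 → H2 → Y1 → HQ = 76; combined 86.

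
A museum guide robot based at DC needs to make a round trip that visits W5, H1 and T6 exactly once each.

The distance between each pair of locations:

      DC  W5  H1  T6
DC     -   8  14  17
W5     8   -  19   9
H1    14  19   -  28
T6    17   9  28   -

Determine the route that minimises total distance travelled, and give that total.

DC → W5 → H1 → T6 → DC: 8+19+28+17 = 72
DC → W5 → T6 → H1 → DC: 8+9+28+14 = 59
DC → H1 → W5 → T6 → DC: 14+19+9+17 = 59
The minimum is 59.
One optimal route: DC → W5 → T6 → H1 → DC (or its reverse).

Minimum total distance: 59.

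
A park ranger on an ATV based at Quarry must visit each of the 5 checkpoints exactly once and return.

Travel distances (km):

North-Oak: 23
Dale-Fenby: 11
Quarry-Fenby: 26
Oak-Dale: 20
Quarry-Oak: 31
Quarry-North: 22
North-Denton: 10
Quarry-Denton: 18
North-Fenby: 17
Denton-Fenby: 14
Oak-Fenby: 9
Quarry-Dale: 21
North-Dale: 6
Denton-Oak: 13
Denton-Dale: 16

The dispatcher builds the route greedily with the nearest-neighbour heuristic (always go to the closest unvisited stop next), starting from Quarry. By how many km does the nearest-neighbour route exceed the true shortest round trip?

6 km longer than the optimal tour.

From Quarry: Denton=18, Dale=21, North=22, Fenby=26, Oak=31 → choose Denton (18).
From Denton: North=10, Oak=13, Fenby=14, Dale=16 → choose North (10).
From North: Dale=6, Fenby=17, Oak=23 → choose Dale (6).
From Dale: Fenby=11, Oak=20 → choose Fenby (11).
From Fenby: Oak=9 → choose Oak (9).
NN route Quarry → Denton → North → Dale → Fenby → Oak → Quarry costs 85.
Optimal: Quarry → North → Dale → Fenby → Oak → Denton → Quarry costs 79 (by enumerating all 60 distinct tours).
Excess = 85 − 79 = 6.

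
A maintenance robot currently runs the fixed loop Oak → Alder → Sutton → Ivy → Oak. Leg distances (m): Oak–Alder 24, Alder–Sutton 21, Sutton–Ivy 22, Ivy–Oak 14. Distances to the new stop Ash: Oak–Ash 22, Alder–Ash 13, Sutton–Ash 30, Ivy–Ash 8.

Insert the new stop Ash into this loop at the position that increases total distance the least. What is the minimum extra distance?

Minimum extra distance: 11 m, inserting Ash between Oak and Alder.

Insertion cost between consecutive stops i–j is d(i,Ash) + d(Ash,j) − d(i,j):
  between Oak and Alder: 22 + 13 − 24 = 11
  between Alder and Sutton: 13 + 30 − 21 = 22
  between Sutton and Ivy: 30 + 8 − 22 = 16
  between Ivy and Oak: 8 + 22 − 14 = 16
Cheapest insertion is between Oak and Alder, adding 11.
New total = 81 + 11 = 92.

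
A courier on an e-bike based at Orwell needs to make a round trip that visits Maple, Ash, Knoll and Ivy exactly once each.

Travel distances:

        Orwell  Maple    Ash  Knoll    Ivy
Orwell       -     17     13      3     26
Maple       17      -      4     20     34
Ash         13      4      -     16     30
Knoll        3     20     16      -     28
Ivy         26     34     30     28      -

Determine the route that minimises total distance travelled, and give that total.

With 4 stops there are 4!/2 = 12 distinct round trips (a route and its reverse cost the same).
Orwell→Maple→Ash→Knoll→Ivy→Orwell: 17+4+16+28+26 = 91
Orwell→Maple→Ash→Ivy→Knoll→Orwell: 17+4+30+28+3 = 82
Orwell→Maple→Knoll→Ash→Ivy→Orwell: 17+20+16+30+26 = 109
Orwell→Maple→Knoll→Ivy→Ash→Orwell: 17+20+28+30+13 = 108
Orwell→Maple→Ivy→Ash→Knoll→Orwell: 17+34+30+16+3 = 100
Orwell→Maple→Ivy→Knoll→Ash→Orwell: 17+34+28+16+13 = 108
Orwell→Ash→Maple→Knoll→Ivy→Orwell: 13+4+20+28+26 = 91
Orwell→Ash→Maple→Ivy→Knoll→Orwell: 13+4+34+28+3 = 82
Orwell→Ash→Knoll→Maple→Ivy→Orwell: 13+16+20+34+26 = 109
Orwell→Ash→Ivy→Maple→Knoll→Orwell: 13+30+34+20+3 = 100
Orwell→Knoll→Maple→Ash→Ivy→Orwell: 3+20+4+30+26 = 83
Orwell→Knoll→Ash→Maple→Ivy→Orwell: 3+16+4+34+26 = 83
The minimum is 82.
One optimal route: Orwell → Maple → Ash → Ivy → Knoll → Orwell (or its reverse).

Shortest round trip = 82.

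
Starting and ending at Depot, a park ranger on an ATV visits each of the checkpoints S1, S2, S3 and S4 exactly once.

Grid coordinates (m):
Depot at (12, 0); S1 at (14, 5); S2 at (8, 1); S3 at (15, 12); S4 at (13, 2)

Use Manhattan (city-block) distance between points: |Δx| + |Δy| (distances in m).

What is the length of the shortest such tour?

38 m — the shortest possible round trip.

Depot-S1-S2-S3-S4-Depot: 7+10+18+12+3 = 50
Depot-S1-S2-S4-S3-Depot: 7+10+6+12+15 = 50
Depot-S1-S3-S2-S4-Depot: 7+8+18+6+3 = 42
Depot-S1-S3-S4-S2-Depot: 7+8+12+6+5 = 38
Depot-S1-S4-S2-S3-Depot: 7+4+6+18+15 = 50
Depot-S1-S4-S3-S2-Depot: 7+4+12+18+5 = 46
Depot-S2-S1-S3-S4-Depot: 5+10+8+12+3 = 38
Depot-S2-S1-S4-S3-Depot: 5+10+4+12+15 = 46
Depot-S2-S3-S1-S4-Depot: 5+18+8+4+3 = 38
Depot-S2-S4-S1-S3-Depot: 5+6+4+8+15 = 38
Depot-S3-S1-S2-S4-Depot: 15+8+10+6+3 = 42
Depot-S3-S2-S1-S4-Depot: 15+18+10+4+3 = 50
The minimum is 38.
One optimal route: Depot → S1 → S3 → S4 → S2 → Depot (or its reverse).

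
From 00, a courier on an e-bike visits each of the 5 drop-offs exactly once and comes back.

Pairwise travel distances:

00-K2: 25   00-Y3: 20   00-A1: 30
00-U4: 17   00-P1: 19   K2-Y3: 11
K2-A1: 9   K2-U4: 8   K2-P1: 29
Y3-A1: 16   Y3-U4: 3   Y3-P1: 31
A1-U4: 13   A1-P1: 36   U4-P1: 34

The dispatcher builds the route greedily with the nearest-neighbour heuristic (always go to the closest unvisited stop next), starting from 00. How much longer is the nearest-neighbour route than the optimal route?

From 00: U4=17, P1=19, Y3=20, K2=25, A1=30 → choose U4 (17).
From U4: Y3=3, K2=8, A1=13, P1=34 → choose Y3 (3).
From Y3: K2=11, A1=16, P1=31 → choose K2 (11).
From K2: A1=9, P1=29 → choose A1 (9).
From A1: P1=36 → choose P1 (36).
NN route 00 → U4 → Y3 → K2 → A1 → P1 → 00 costs 95.
Optimal: 00 → Y3 → U4 → A1 → K2 → P1 → 00 costs 93 (by enumerating all 60 distinct tours).
Excess = 95 − 93 = 2.

2 longer than the optimal tour.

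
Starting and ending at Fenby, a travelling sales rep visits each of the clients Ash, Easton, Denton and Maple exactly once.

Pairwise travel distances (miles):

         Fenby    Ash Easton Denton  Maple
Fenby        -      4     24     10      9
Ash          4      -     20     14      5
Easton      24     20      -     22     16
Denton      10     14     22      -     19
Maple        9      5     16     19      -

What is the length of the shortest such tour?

With 4 stops there are 4!/2 = 12 distinct round trips (a route and its reverse cost the same).
Fenby→Ash→Easton→Denton→Maple→Fenby: 4+20+22+19+9 = 74
Fenby→Ash→Easton→Maple→Denton→Fenby: 4+20+16+19+10 = 69
Fenby→Ash→Denton→Easton→Maple→Fenby: 4+14+22+16+9 = 65
Fenby→Ash→Denton→Maple→Easton→Fenby: 4+14+19+16+24 = 77
Fenby→Ash→Maple→Easton→Denton→Fenby: 4+5+16+22+10 = 57
Fenby→Ash→Maple→Denton→Easton→Fenby: 4+5+19+22+24 = 74
Fenby→Easton→Ash→Denton→Maple→Fenby: 24+20+14+19+9 = 86
Fenby→Easton→Ash→Maple→Denton→Fenby: 24+20+5+19+10 = 78
Fenby→Easton→Denton→Ash→Maple→Fenby: 24+22+14+5+9 = 74
Fenby→Easton→Maple→Ash→Denton→Fenby: 24+16+5+14+10 = 69
Fenby→Denton→Ash→Easton→Maple→Fenby: 10+14+20+16+9 = 69
Fenby→Denton→Easton→Ash→Maple→Fenby: 10+22+20+5+9 = 66
The minimum is 57.
One optimal route: Fenby → Ash → Maple → Easton → Denton → Fenby (or its reverse).

Minimum total distance: 57 miles.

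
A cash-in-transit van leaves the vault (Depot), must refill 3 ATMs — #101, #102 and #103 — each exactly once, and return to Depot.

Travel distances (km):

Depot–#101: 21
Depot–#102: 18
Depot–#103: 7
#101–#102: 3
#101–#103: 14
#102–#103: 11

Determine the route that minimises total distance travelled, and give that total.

There are 3 distinct closed tours to check (reversals are equivalent).
Depot→#101→#102→#103→Depot: 21+3+11+7 = 42
Depot→#101→#103→#102→Depot: 21+14+11+18 = 64
Depot→#102→#101→#103→Depot: 18+3+14+7 = 42
The minimum is 42.
One optimal route: Depot → #101 → #102 → #103 → Depot (or its reverse).

Shortest round trip = 42 km.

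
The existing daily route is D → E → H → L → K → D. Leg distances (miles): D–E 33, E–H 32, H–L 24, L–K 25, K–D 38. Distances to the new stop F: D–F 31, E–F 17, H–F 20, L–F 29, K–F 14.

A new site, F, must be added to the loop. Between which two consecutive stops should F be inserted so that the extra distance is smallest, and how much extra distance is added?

+5 miles — insert F between E and H.

Insertion cost between consecutive stops i–j is d(i,F) + d(F,j) − d(i,j):
  between D and E: 31 + 17 − 33 = 15
  between E and H: 17 + 20 − 32 = 5
  between H and L: 20 + 29 − 24 = 25
  between L and K: 29 + 14 − 25 = 18
  between K and D: 14 + 31 − 38 = 7
Cheapest insertion is between E and H, adding 5.
New total = 152 + 5 = 157.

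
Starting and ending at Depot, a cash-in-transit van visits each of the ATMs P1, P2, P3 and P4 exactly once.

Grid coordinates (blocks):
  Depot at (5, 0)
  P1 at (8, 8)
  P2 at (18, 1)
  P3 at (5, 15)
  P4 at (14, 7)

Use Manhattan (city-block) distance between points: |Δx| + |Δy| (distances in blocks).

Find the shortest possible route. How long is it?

Minimum total distance: 56 blocks.

Depot - P1 - P2 - P3 - P4 - Depot: 11+17+27+17+16 = 88
Depot - P1 - P2 - P4 - P3 - Depot: 11+17+10+17+15 = 70
Depot - P1 - P3 - P2 - P4 - Depot: 11+10+27+10+16 = 74
Depot - P1 - P3 - P4 - P2 - Depot: 11+10+17+10+14 = 62
Depot - P1 - P4 - P2 - P3 - Depot: 11+7+10+27+15 = 70
Depot - P1 - P4 - P3 - P2 - Depot: 11+7+17+27+14 = 76
Depot - P2 - P1 - P3 - P4 - Depot: 14+17+10+17+16 = 74
Depot - P2 - P1 - P4 - P3 - Depot: 14+17+7+17+15 = 70
Depot - P2 - P3 - P1 - P4 - Depot: 14+27+10+7+16 = 74
Depot - P2 - P4 - P1 - P3 - Depot: 14+10+7+10+15 = 56
Depot - P3 - P1 - P2 - P4 - Depot: 15+10+17+10+16 = 68
Depot - P3 - P2 - P1 - P4 - Depot: 15+27+17+7+16 = 82
The minimum is 56.
One optimal route: Depot → P2 → P4 → P1 → P3 → Depot (or its reverse).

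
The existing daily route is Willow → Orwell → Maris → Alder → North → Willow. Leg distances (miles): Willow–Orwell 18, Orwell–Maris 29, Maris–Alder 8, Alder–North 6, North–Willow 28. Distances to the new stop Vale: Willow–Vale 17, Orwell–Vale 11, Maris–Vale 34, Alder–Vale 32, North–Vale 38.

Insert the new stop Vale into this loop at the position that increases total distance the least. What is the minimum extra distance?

Insertion cost between consecutive stops i–j is d(i,Vale) + d(Vale,j) − d(i,j):
  between Willow and Orwell: 17 + 11 − 18 = 10
  between Orwell and Maris: 11 + 34 − 29 = 16
  between Maris and Alder: 34 + 32 − 8 = 58
  between Alder and North: 32 + 38 − 6 = 64
  between North and Willow: 38 + 17 − 28 = 27
Cheapest insertion is between Willow and Orwell, adding 10.
New total = 89 + 10 = 99.

Minimum extra distance: 10 miles, inserting Vale between Willow and Orwell.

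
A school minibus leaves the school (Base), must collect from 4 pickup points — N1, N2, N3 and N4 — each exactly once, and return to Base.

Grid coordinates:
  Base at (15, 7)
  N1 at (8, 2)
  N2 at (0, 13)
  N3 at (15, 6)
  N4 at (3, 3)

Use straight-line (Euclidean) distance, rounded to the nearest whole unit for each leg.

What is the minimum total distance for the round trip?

With 4 stops there are 4!/2 = 12 distinct round trips (a route and its reverse cost the same).
Base→N1→N2→N3→N4→Base: 9+14+17+12+13 = 65
Base→N1→N2→N4→N3→Base: 9+14+10+12+1 = 46
Base→N1→N3→N2→N4→Base: 9+8+17+10+13 = 57
Base→N1→N3→N4→N2→Base: 9+8+12+10+16 = 55
Base→N1→N4→N2→N3→Base: 9+5+10+17+1 = 42
Base→N1→N4→N3→N2→Base: 9+5+12+17+16 = 59
Base→N2→N1→N3→N4→Base: 16+14+8+12+13 = 63
Base→N2→N1→N4→N3→Base: 16+14+5+12+1 = 48
Base→N2→N3→N1→N4→Base: 16+17+8+5+13 = 59
Base→N2→N4→N1→N3→Base: 16+10+5+8+1 = 40
Base→N3→N1→N2→N4→Base: 1+8+14+10+13 = 46
Base→N3→N2→N1→N4→Base: 1+17+14+5+13 = 50
The minimum is 40.
One optimal route: Base → N2 → N4 → N1 → N3 → Base (or its reverse).

40 — the shortest possible round trip.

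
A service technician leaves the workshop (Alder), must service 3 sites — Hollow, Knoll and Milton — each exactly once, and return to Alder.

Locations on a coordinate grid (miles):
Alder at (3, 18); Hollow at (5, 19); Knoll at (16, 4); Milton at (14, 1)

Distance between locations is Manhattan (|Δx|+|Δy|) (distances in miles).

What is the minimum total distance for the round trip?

62 miles — the shortest possible round trip.

Alder → Hollow → Knoll → Milton → Alder: 3+26+5+28 = 62
Alder → Hollow → Milton → Knoll → Alder: 3+27+5+27 = 62
Alder → Knoll → Hollow → Milton → Alder: 27+26+27+28 = 108
The minimum is 62.
One optimal route: Alder → Hollow → Knoll → Milton → Alder (or its reverse).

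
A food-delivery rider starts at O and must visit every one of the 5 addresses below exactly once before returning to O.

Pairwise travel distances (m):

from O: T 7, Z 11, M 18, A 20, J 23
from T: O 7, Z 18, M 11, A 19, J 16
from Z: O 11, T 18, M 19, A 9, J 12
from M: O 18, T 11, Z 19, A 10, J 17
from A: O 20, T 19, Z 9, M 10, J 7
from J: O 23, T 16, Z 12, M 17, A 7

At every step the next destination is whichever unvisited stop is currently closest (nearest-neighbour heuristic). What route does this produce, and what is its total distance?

Total distance 58 m via the nearest-neighbour route O → T → M → A → J → Z → O.

From O: distances to unvisited — T=7, Z=11, M=18, A=20, J=23. Nearest is T (7).
From T: distances to unvisited — M=11, J=16, Z=18, A=19. Nearest is M (11).
From M: distances to unvisited — A=10, J=17, Z=19. Nearest is A (10).
From A: distances to unvisited — J=7, Z=9. Nearest is J (7).
From J: distances to unvisited — Z=12. Nearest is Z (12).
Return Z→O: 11.
Total = 7 + 11 + 10 + 7 + 12 + 11 = 58.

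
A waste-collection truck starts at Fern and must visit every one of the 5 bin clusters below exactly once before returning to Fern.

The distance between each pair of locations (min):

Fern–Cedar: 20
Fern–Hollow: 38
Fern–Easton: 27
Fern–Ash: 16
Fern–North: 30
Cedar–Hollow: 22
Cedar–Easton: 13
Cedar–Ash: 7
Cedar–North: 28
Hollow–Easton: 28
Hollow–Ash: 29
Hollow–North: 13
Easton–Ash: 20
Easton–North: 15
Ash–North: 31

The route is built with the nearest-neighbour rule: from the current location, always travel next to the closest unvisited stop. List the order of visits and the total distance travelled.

Total distance 102 min via the nearest-neighbour route Fern → Ash → Cedar → Easton → North → Hollow → Fern.

Fern → [Ash:16 / Cedar:20 / Easton:27 / North:30 / Hollow:38] → Ash (16)
Ash → [Cedar:7 / Easton:20 / Hollow:29 / North:31] → Cedar (7)
Cedar → [Easton:13 / Hollow:22 / North:28] → Easton (13)
Easton → [North:15 / Hollow:28] → North (15)
North → [Hollow:13] → Hollow (13)
Return Hollow→Fern: 38.
Total = 16 + 7 + 13 + 15 + 13 + 38 = 102.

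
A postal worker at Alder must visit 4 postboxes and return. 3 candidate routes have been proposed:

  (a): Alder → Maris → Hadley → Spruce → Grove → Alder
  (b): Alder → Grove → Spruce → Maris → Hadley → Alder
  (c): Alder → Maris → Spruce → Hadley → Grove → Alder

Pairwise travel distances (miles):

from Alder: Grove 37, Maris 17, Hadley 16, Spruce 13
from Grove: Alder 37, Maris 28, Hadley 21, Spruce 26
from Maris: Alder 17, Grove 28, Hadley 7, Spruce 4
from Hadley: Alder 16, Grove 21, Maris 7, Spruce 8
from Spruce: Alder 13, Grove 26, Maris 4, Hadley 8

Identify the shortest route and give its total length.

(a): 17 + 7 + 8 + 26 + 37 = 95
(b): 37 + 26 + 4 + 7 + 16 = 90
(c): 17 + 4 + 8 + 21 + 37 = 87

87 miles — (c) is the shortest.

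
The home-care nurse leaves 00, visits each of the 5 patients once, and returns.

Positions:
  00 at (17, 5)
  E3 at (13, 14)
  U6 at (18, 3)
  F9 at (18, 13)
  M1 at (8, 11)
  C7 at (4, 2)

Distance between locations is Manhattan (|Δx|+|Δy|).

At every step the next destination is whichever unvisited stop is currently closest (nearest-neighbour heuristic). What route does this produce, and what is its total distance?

Total distance 56 via the nearest-neighbour route 00 → U6 → F9 → E3 → M1 → C7 → 00.

From 00: distances to unvisited — U6=3, F9=9, E3=13, M1=15, C7=16. Nearest is U6 (3).
From U6: distances to unvisited — F9=10, C7=15, E3=16, M1=18. Nearest is F9 (10).
From F9: distances to unvisited — E3=6, M1=12, C7=25. Nearest is E3 (6).
From E3: distances to unvisited — M1=8, C7=21. Nearest is M1 (8).
From M1: distances to unvisited — C7=13. Nearest is C7 (13).
Return C7→00: 16.
Total = 3 + 10 + 6 + 8 + 13 + 16 = 56.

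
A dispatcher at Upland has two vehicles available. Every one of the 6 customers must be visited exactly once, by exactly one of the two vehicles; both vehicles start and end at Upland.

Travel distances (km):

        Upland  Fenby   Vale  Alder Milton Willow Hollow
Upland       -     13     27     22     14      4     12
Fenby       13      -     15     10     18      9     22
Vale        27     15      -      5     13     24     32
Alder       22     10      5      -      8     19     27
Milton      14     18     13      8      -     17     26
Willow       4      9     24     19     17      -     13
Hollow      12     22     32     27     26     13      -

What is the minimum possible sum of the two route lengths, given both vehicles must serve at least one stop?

79 km — the smallest possible combined total.

Check every non-empty split of the stops between the two vehicles; for each half take its own optimal tour:
  {Fenby} + {Vale, Alder, Milton, Willow, Hollow}: 26 + 76 = 102
  {Vale} + {Fenby, Alder, Milton, Willow, Hollow}: 54 + 66 = 120
  {Fenby, Vale} + {Alder, Milton, Willow, Hollow}: 55 + 66 = 121
  {Alder} + {Fenby, Vale, Milton, Willow, Hollow}: 44 + 76 = 120
  {Fenby, Alder} + {Vale, Milton, Willow, Hollow}: 45 + 76 = 121
  {Vale, Alder} + {Fenby, Milton, Willow, Hollow}: 54 + 66 = 120
  … (31 splits in total)
  {Fenby, Vale, Alder, Milton, Willow} + {Hollow}: 55 + 24 = 79  ← best
Best: vehicle 1 Upland → Milton → Vale → Alder → Fenby → Willow → Upland = 55; vehicle 2 Upland → Hollow → Upland = 24; combined 79.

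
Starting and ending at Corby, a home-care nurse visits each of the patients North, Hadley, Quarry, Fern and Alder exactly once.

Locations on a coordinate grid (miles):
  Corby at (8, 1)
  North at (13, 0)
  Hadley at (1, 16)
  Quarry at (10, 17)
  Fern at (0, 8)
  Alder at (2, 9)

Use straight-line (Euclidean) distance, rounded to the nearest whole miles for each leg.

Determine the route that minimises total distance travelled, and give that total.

Corby - North - Hadley - Quarry - Fern - Alder - Corby: 5+20+9+13+2+10 = 59
Corby - North - Hadley - Quarry - Alder - Fern - Corby: 5+20+9+11+2+11 = 58
Corby - North - Hadley - Fern - Quarry - Alder - Corby: 5+20+8+13+11+10 = 67
Corby - North - Hadley - Fern - Alder - Quarry - Corby: 5+20+8+2+11+16 = 62
Corby - North - Hadley - Alder - Quarry - Fern - Corby: 5+20+7+11+13+11 = 67
Corby - North - Hadley - Alder - Fern - Quarry - Corby: 5+20+7+2+13+16 = 63
Corby - North - Quarry - Hadley - Fern - Alder - Corby: 5+17+9+8+2+10 = 51
Corby - North - Quarry - Hadley - Alder - Fern - Corby: 5+17+9+7+2+11 = 51
Corby - North - Quarry - Fern - Hadley - Alder - Corby: 5+17+13+8+7+10 = 60
Corby - North - Quarry - Fern - Alder - Hadley - Corby: 5+17+13+2+7+17 = 61
Corby - North - Quarry - Alder - Hadley - Fern - Corby: 5+17+11+7+8+11 = 59
Corby - North - Quarry - Alder - Fern - Hadley - Corby: 5+17+11+2+8+17 = 60
Corby - North - Fern - Hadley - Quarry - Alder - Corby: 5+15+8+9+11+10 = 58
Corby - North - Fern - Hadley - Alder - Quarry - Corby: 5+15+8+7+11+16 = 62
… (46 more)
The minimum is 51.
One optimal route: Corby → North → Quarry → Hadley → Fern → Alder → Corby (or its reverse).

Shortest round trip = 51 miles.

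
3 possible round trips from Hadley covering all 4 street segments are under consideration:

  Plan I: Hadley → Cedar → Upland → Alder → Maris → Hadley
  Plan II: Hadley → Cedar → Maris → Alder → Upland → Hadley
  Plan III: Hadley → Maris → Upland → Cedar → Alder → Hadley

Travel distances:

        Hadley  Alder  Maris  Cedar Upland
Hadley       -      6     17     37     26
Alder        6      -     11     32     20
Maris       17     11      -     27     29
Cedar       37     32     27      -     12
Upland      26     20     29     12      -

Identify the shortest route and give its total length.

Plan I: 37 + 12 + 20 + 11 + 17 = 97
Plan II: 37 + 27 + 11 + 20 + 26 = 121
Plan III: 17 + 29 + 12 + 32 + 6 = 96

96 — Plan III is the shortest.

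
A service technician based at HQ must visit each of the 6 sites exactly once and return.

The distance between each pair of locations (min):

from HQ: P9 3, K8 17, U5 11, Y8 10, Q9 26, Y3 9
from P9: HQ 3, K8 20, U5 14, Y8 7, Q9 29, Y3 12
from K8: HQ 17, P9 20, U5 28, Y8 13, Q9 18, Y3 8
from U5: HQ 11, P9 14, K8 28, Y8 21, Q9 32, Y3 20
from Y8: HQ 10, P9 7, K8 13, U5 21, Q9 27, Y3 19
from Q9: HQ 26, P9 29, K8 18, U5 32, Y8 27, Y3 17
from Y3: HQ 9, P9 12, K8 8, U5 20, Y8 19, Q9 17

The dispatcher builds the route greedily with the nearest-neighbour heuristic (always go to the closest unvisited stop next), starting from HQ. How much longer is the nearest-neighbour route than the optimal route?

2 min longer than the optimal tour.

HQ: P9=3, Y3=9, Y8=10, U5=11, K8=17, Q9=26 ⇒ P9
P9: Y8=7, Y3=12, U5=14, K8=20, Q9=29 ⇒ Y8
Y8: K8=13, Y3=19, U5=21, Q9=27 ⇒ K8
K8: Y3=8, Q9=18, U5=28 ⇒ Y3
Y3: Q9=17, U5=20 ⇒ Q9
Q9: U5=32 ⇒ U5
NN route HQ → P9 → Y8 → K8 → Y3 → Q9 → U5 → HQ costs 91.
Optimal: HQ → P9 → Y8 → K8 → Q9 → Y3 → U5 → HQ costs 89 (by enumerating all 360 distinct tours).
Excess = 91 − 89 = 2.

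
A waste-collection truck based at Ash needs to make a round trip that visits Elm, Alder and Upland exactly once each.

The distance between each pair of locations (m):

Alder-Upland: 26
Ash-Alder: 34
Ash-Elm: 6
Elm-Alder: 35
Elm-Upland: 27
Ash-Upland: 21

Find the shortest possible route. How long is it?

Shortest round trip = 88 m.

There are 3 distinct closed tours to check (reversals are equivalent).
Ash-Elm-Alder-Upland-Ash: 6+35+26+21 = 88
Ash-Elm-Upland-Alder-Ash: 6+27+26+34 = 93
Ash-Alder-Elm-Upland-Ash: 34+35+27+21 = 117
The minimum is 88.
One optimal route: Ash → Elm → Alder → Upland → Ash (or its reverse).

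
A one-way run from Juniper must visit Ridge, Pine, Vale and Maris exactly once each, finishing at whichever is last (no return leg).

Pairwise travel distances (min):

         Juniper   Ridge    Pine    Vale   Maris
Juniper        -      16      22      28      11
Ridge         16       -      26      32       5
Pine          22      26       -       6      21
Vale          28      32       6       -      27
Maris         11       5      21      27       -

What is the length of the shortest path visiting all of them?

48 min — the minimum one-way total.

There are 4! = 24 possible orderings.
Juniper→Ridge→Pine→Vale→Maris: 16+26+6+27 = 75
Juniper→Ridge→Pine→Maris→Vale: 16+26+21+27 = 90
Juniper→Ridge→Vale→Pine→Maris: 16+32+6+21 = 75
Juniper→Ridge→Vale→Maris→Pine: 16+32+27+21 = 96
Juniper→Ridge→Maris→Pine→Vale: 16+5+21+6 = 48
Juniper→Ridge→Maris→Vale→Pine: 16+5+27+6 = 54
Juniper→Pine→Ridge→Vale→Maris: 22+26+32+27 = 107
Juniper→Pine→Ridge→Maris→Vale: 22+26+5+27 = 80
Juniper→Pine→Vale→Ridge→Maris: 22+6+32+5 = 65
Juniper→Pine→Vale→Maris→Ridge: 22+6+27+5 = 60
Juniper→Pine→Maris→Ridge→Vale: 22+21+5+32 = 80
Juniper→Pine→Maris→Vale→Ridge: 22+21+27+32 = 102
Juniper→Vale→Ridge→Pine→Maris: 28+32+26+21 = 107
Juniper→Vale→Ridge→Maris→Pine: 28+32+5+21 = 86
… (10 more)
The minimum is 48.
One shortest path: Juniper → Ridge → Maris → Pine → Vale.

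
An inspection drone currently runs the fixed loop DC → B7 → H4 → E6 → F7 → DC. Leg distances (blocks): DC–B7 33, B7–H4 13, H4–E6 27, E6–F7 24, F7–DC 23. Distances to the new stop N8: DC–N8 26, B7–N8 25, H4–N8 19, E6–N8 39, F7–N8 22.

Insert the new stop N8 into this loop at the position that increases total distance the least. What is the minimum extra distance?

Insertion cost between consecutive stops i–j is d(i,N8) + d(N8,j) − d(i,j):
  between DC and B7: 26 + 25 − 33 = 18
  between B7 and H4: 25 + 19 − 13 = 31
  between H4 and E6: 19 + 39 − 27 = 31
  between E6 and F7: 39 + 22 − 24 = 37
  between F7 and DC: 22 + 26 − 23 = 25
Cheapest insertion is between DC and B7, adding 18.
New total = 120 + 18 = 138.

Adding 18 blocks by placing N8 on the DC–B7 leg.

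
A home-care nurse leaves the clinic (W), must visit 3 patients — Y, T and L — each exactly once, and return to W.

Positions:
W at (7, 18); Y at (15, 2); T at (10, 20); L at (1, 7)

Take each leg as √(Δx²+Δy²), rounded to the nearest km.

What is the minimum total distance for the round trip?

Minimum total distance: 51 km.

With 3 stops there are 3!/2 = 3 distinct round trips (a route and its reverse cost the same).
W - Y - T - L - W: 18+19+16+13 = 66
W - Y - L - T - W: 18+15+16+4 = 53
W - T - Y - L - W: 4+19+15+13 = 51
The minimum is 51.
One optimal route: W → T → Y → L → W (or its reverse).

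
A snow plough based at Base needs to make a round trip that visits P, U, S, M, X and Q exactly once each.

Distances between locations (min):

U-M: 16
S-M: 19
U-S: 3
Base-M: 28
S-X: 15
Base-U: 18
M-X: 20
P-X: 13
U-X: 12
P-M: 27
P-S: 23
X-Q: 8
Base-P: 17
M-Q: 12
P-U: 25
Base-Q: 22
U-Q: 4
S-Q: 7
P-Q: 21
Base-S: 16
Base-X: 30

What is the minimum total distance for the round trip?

Minimum total distance: 85 min.

With 6 stops there are 6!/2 = 360 distinct round trips (a route and its reverse cost the same).
Base - P - U - S - M - X - Q - Base: 17+25+3+19+20+8+22 = 114
Base - P - U - S - M - Q - X - Base: 17+25+3+19+12+8+30 = 114
Base - P - U - S - X - M - Q - Base: 17+25+3+15+20+12+22 = 114
Base - P - U - S - X - Q - M - Base: 17+25+3+15+8+12+28 = 108
Base - P - U - S - Q - M - X - Base: 17+25+3+7+12+20+30 = 114
Base - P - U - S - Q - X - M - Base: 17+25+3+7+8+20+28 = 108
Base - P - U - M - S - X - Q - Base: 17+25+16+19+15+8+22 = 122
Base - P - U - M - S - Q - X - Base: 17+25+16+19+7+8+30 = 122
… (352 more)
Base - P - X - M - Q - U - S - Base: 17+13+20+12+4+3+16 = 85  ← best
The minimum is 85.
One optimal route: Base → P → X → M → Q → U → S → Base (or its reverse).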